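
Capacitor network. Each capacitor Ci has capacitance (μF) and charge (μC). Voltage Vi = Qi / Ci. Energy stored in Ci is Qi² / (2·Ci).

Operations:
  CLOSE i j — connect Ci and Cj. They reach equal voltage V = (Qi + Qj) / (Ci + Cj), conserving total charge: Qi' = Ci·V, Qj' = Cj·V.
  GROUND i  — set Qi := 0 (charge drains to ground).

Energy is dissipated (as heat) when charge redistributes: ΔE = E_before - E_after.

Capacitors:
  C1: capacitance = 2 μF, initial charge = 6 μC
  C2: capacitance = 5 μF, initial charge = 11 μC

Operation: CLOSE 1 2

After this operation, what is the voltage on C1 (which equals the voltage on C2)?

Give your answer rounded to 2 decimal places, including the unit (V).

Initial: C1(2μF, Q=6μC, V=3.00V), C2(5μF, Q=11μC, V=2.20V)
Op 1: CLOSE 1-2: Q_total=17.00, C_total=7.00, V=2.43; Q1=4.86, Q2=12.14; dissipated=0.457

Answer: 2.43 V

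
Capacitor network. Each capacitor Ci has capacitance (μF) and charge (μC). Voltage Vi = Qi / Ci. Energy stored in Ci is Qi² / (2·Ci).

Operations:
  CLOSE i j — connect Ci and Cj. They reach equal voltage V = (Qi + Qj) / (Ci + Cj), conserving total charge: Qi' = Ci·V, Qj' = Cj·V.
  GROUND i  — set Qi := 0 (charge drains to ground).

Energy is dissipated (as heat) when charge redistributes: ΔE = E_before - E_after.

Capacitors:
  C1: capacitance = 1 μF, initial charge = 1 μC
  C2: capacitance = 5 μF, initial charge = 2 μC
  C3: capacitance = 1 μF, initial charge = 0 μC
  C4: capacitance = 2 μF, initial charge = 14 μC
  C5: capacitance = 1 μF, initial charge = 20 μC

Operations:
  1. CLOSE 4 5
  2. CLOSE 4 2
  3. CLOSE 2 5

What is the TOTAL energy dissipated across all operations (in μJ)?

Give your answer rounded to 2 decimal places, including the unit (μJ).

Answer: 167.13 μJ

Derivation:
Initial: C1(1μF, Q=1μC, V=1.00V), C2(5μF, Q=2μC, V=0.40V), C3(1μF, Q=0μC, V=0.00V), C4(2μF, Q=14μC, V=7.00V), C5(1μF, Q=20μC, V=20.00V)
Op 1: CLOSE 4-5: Q_total=34.00, C_total=3.00, V=11.33; Q4=22.67, Q5=11.33; dissipated=56.333
Op 2: CLOSE 4-2: Q_total=24.67, C_total=7.00, V=3.52; Q4=7.05, Q2=17.62; dissipated=85.384
Op 3: CLOSE 2-5: Q_total=28.95, C_total=6.00, V=4.83; Q2=24.13, Q5=4.83; dissipated=25.412
Total dissipated: 167.129 μJ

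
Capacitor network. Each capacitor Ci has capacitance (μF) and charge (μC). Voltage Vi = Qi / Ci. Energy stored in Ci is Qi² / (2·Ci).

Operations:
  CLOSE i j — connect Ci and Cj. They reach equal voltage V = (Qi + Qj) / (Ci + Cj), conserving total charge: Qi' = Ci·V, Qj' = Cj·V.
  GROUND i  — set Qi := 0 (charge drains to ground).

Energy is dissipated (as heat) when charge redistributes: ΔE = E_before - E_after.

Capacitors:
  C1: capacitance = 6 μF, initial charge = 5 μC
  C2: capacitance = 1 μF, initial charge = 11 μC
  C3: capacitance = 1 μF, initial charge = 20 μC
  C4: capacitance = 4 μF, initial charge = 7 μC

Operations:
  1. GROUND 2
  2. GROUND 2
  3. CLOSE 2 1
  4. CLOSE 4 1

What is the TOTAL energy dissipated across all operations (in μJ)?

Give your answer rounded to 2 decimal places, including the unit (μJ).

Answer: 62.08 μJ

Derivation:
Initial: C1(6μF, Q=5μC, V=0.83V), C2(1μF, Q=11μC, V=11.00V), C3(1μF, Q=20μC, V=20.00V), C4(4μF, Q=7μC, V=1.75V)
Op 1: GROUND 2: Q2=0; energy lost=60.500
Op 2: GROUND 2: Q2=0; energy lost=0.000
Op 3: CLOSE 2-1: Q_total=5.00, C_total=7.00, V=0.71; Q2=0.71, Q1=4.29; dissipated=0.298
Op 4: CLOSE 4-1: Q_total=11.29, C_total=10.00, V=1.13; Q4=4.51, Q1=6.77; dissipated=1.287
Total dissipated: 62.085 μJ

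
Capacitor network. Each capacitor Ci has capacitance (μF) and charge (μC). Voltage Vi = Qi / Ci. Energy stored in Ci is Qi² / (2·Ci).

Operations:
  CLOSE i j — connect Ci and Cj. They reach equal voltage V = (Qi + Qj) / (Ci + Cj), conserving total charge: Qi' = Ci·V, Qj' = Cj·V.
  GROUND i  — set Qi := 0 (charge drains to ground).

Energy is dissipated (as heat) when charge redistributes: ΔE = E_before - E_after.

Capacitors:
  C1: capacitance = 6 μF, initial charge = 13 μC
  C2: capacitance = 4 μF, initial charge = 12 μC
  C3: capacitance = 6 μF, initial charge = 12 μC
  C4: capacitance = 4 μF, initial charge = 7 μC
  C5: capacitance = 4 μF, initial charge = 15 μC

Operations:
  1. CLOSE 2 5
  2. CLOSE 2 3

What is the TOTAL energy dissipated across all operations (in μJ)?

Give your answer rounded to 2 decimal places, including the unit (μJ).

Initial: C1(6μF, Q=13μC, V=2.17V), C2(4μF, Q=12μC, V=3.00V), C3(6μF, Q=12μC, V=2.00V), C4(4μF, Q=7μC, V=1.75V), C5(4μF, Q=15μC, V=3.75V)
Op 1: CLOSE 2-5: Q_total=27.00, C_total=8.00, V=3.38; Q2=13.50, Q5=13.50; dissipated=0.562
Op 2: CLOSE 2-3: Q_total=25.50, C_total=10.00, V=2.55; Q2=10.20, Q3=15.30; dissipated=2.269
Total dissipated: 2.831 μJ

Answer: 2.83 μJ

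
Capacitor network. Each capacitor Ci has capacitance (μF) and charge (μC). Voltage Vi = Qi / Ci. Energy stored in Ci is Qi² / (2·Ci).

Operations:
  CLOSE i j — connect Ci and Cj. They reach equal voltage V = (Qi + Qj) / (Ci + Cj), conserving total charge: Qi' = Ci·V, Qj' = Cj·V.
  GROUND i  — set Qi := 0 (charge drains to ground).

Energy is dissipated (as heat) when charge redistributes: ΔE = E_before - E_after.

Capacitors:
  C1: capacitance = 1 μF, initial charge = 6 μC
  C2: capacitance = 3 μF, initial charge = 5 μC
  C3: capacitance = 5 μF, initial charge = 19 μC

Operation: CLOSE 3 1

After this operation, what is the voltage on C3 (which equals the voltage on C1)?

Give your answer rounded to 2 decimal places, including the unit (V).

Answer: 4.17 V

Derivation:
Initial: C1(1μF, Q=6μC, V=6.00V), C2(3μF, Q=5μC, V=1.67V), C3(5μF, Q=19μC, V=3.80V)
Op 1: CLOSE 3-1: Q_total=25.00, C_total=6.00, V=4.17; Q3=20.83, Q1=4.17; dissipated=2.017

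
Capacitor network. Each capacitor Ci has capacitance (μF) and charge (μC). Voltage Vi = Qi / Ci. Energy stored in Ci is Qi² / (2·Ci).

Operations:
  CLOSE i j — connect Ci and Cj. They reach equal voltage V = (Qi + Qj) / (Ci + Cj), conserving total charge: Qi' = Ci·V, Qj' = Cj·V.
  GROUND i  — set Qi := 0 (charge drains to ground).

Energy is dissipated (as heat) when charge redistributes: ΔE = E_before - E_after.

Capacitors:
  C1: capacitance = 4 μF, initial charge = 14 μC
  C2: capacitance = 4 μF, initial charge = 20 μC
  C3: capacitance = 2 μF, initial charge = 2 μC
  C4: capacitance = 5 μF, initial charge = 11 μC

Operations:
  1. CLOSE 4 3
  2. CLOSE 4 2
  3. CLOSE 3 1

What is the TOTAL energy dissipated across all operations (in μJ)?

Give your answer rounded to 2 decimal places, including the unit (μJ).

Initial: C1(4μF, Q=14μC, V=3.50V), C2(4μF, Q=20μC, V=5.00V), C3(2μF, Q=2μC, V=1.00V), C4(5μF, Q=11μC, V=2.20V)
Op 1: CLOSE 4-3: Q_total=13.00, C_total=7.00, V=1.86; Q4=9.29, Q3=3.71; dissipated=1.029
Op 2: CLOSE 4-2: Q_total=29.29, C_total=9.00, V=3.25; Q4=16.27, Q2=13.02; dissipated=10.975
Op 3: CLOSE 3-1: Q_total=17.71, C_total=6.00, V=2.95; Q3=5.90, Q1=11.81; dissipated=1.799
Total dissipated: 13.803 μJ

Answer: 13.80 μJ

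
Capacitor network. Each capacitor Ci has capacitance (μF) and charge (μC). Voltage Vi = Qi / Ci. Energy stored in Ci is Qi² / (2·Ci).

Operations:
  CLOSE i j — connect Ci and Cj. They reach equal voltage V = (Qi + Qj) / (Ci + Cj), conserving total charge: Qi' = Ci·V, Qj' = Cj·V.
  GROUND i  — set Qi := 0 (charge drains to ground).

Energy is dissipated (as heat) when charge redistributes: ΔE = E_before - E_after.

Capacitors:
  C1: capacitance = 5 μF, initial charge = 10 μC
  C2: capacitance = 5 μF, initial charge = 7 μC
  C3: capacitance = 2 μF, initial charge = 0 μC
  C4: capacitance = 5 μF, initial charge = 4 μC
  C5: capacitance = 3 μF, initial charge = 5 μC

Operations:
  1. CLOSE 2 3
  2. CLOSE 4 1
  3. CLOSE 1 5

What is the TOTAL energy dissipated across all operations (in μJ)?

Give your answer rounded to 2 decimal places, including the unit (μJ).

Answer: 3.27 μJ

Derivation:
Initial: C1(5μF, Q=10μC, V=2.00V), C2(5μF, Q=7μC, V=1.40V), C3(2μF, Q=0μC, V=0.00V), C4(5μF, Q=4μC, V=0.80V), C5(3μF, Q=5μC, V=1.67V)
Op 1: CLOSE 2-3: Q_total=7.00, C_total=7.00, V=1.00; Q2=5.00, Q3=2.00; dissipated=1.400
Op 2: CLOSE 4-1: Q_total=14.00, C_total=10.00, V=1.40; Q4=7.00, Q1=7.00; dissipated=1.800
Op 3: CLOSE 1-5: Q_total=12.00, C_total=8.00, V=1.50; Q1=7.50, Q5=4.50; dissipated=0.067
Total dissipated: 3.267 μJ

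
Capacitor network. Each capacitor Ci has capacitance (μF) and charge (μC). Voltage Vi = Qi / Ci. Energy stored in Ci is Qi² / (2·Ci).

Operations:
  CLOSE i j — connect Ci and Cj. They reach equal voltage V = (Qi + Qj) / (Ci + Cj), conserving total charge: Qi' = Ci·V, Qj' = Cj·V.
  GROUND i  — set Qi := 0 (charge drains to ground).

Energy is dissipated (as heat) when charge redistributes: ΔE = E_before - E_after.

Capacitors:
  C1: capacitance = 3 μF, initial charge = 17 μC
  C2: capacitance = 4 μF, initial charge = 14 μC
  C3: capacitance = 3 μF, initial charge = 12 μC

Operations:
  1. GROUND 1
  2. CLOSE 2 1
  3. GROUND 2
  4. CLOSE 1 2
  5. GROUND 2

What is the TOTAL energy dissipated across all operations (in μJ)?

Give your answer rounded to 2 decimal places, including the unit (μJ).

Answer: 71.56 μJ

Derivation:
Initial: C1(3μF, Q=17μC, V=5.67V), C2(4μF, Q=14μC, V=3.50V), C3(3μF, Q=12μC, V=4.00V)
Op 1: GROUND 1: Q1=0; energy lost=48.167
Op 2: CLOSE 2-1: Q_total=14.00, C_total=7.00, V=2.00; Q2=8.00, Q1=6.00; dissipated=10.500
Op 3: GROUND 2: Q2=0; energy lost=8.000
Op 4: CLOSE 1-2: Q_total=6.00, C_total=7.00, V=0.86; Q1=2.57, Q2=3.43; dissipated=3.429
Op 5: GROUND 2: Q2=0; energy lost=1.469
Total dissipated: 71.565 μJ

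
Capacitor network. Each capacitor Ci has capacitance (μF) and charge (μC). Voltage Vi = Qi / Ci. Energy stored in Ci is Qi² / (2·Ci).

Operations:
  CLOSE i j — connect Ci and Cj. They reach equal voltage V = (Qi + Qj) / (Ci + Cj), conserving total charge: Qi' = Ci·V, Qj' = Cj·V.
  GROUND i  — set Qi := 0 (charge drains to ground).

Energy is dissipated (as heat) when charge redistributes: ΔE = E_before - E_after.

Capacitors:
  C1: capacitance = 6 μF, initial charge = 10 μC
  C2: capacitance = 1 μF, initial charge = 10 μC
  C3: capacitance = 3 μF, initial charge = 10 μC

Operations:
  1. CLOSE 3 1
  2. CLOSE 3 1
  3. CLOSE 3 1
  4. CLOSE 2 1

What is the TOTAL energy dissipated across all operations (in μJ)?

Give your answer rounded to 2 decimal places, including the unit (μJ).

Initial: C1(6μF, Q=10μC, V=1.67V), C2(1μF, Q=10μC, V=10.00V), C3(3μF, Q=10μC, V=3.33V)
Op 1: CLOSE 3-1: Q_total=20.00, C_total=9.00, V=2.22; Q3=6.67, Q1=13.33; dissipated=2.778
Op 2: CLOSE 3-1: Q_total=20.00, C_total=9.00, V=2.22; Q3=6.67, Q1=13.33; dissipated=0.000
Op 3: CLOSE 3-1: Q_total=20.00, C_total=9.00, V=2.22; Q3=6.67, Q1=13.33; dissipated=0.000
Op 4: CLOSE 2-1: Q_total=23.33, C_total=7.00, V=3.33; Q2=3.33, Q1=20.00; dissipated=25.926
Total dissipated: 28.704 μJ

Answer: 28.70 μJ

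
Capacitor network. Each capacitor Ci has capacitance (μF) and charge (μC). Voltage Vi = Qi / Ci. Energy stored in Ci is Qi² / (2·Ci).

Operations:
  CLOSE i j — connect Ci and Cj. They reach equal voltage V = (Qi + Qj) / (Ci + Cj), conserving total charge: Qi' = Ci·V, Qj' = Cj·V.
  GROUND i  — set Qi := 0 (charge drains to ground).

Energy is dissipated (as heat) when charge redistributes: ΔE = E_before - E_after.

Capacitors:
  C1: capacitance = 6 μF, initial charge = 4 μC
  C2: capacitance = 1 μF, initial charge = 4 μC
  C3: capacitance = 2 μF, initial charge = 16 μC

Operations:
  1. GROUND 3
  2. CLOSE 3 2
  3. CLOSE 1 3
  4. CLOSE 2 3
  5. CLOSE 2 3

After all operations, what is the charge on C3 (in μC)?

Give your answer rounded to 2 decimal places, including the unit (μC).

Answer: 2.00 μC

Derivation:
Initial: C1(6μF, Q=4μC, V=0.67V), C2(1μF, Q=4μC, V=4.00V), C3(2μF, Q=16μC, V=8.00V)
Op 1: GROUND 3: Q3=0; energy lost=64.000
Op 2: CLOSE 3-2: Q_total=4.00, C_total=3.00, V=1.33; Q3=2.67, Q2=1.33; dissipated=5.333
Op 3: CLOSE 1-3: Q_total=6.67, C_total=8.00, V=0.83; Q1=5.00, Q3=1.67; dissipated=0.333
Op 4: CLOSE 2-3: Q_total=3.00, C_total=3.00, V=1.00; Q2=1.00, Q3=2.00; dissipated=0.083
Op 5: CLOSE 2-3: Q_total=3.00, C_total=3.00, V=1.00; Q2=1.00, Q3=2.00; dissipated=0.000
Final charges: Q1=5.00, Q2=1.00, Q3=2.00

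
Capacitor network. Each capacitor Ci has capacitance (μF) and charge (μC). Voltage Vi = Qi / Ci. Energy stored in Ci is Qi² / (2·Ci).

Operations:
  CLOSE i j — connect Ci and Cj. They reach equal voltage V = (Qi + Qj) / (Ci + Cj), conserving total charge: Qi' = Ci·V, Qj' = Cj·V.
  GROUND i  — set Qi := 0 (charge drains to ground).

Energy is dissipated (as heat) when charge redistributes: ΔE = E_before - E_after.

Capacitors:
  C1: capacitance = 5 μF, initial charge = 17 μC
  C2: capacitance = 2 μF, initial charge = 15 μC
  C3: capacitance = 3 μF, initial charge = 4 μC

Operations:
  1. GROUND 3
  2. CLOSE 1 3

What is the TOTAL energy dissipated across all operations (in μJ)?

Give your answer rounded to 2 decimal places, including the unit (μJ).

Initial: C1(5μF, Q=17μC, V=3.40V), C2(2μF, Q=15μC, V=7.50V), C3(3μF, Q=4μC, V=1.33V)
Op 1: GROUND 3: Q3=0; energy lost=2.667
Op 2: CLOSE 1-3: Q_total=17.00, C_total=8.00, V=2.12; Q1=10.62, Q3=6.38; dissipated=10.838
Total dissipated: 13.504 μJ

Answer: 13.50 μJ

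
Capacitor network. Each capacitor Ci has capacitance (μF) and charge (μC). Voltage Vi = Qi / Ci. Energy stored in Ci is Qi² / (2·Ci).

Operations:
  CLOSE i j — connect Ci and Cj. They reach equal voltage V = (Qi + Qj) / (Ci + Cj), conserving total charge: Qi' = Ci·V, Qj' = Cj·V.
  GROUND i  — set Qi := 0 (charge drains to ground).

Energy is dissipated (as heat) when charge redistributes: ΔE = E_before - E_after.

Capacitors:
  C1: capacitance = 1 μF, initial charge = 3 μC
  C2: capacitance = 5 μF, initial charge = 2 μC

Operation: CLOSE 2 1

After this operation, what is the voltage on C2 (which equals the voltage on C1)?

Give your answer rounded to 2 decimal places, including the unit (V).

Answer: 0.83 V

Derivation:
Initial: C1(1μF, Q=3μC, V=3.00V), C2(5μF, Q=2μC, V=0.40V)
Op 1: CLOSE 2-1: Q_total=5.00, C_total=6.00, V=0.83; Q2=4.17, Q1=0.83; dissipated=2.817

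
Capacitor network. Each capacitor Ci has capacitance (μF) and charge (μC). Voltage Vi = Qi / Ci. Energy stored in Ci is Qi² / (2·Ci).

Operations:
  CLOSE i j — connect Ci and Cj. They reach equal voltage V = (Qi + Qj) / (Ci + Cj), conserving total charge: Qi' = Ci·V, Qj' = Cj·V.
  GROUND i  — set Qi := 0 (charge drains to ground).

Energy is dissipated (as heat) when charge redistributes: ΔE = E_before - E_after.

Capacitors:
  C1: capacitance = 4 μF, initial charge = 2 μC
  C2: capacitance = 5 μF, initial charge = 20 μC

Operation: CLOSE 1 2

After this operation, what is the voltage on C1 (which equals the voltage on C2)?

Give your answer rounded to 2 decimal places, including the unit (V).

Answer: 2.44 V

Derivation:
Initial: C1(4μF, Q=2μC, V=0.50V), C2(5μF, Q=20μC, V=4.00V)
Op 1: CLOSE 1-2: Q_total=22.00, C_total=9.00, V=2.44; Q1=9.78, Q2=12.22; dissipated=13.611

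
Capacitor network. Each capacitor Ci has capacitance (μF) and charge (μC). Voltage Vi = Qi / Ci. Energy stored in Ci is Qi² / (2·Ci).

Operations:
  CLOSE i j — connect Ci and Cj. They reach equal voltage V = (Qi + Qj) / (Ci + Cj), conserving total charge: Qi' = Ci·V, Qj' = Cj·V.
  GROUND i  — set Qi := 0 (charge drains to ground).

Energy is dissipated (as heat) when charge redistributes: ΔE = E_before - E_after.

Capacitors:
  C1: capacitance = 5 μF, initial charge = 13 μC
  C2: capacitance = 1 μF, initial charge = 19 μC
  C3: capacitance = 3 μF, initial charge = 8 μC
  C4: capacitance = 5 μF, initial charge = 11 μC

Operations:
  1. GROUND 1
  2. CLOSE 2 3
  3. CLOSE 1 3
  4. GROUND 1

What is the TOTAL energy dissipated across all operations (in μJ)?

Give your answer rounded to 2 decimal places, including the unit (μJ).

Initial: C1(5μF, Q=13μC, V=2.60V), C2(1μF, Q=19μC, V=19.00V), C3(3μF, Q=8μC, V=2.67V), C4(5μF, Q=11μC, V=2.20V)
Op 1: GROUND 1: Q1=0; energy lost=16.900
Op 2: CLOSE 2-3: Q_total=27.00, C_total=4.00, V=6.75; Q2=6.75, Q3=20.25; dissipated=100.042
Op 3: CLOSE 1-3: Q_total=20.25, C_total=8.00, V=2.53; Q1=12.66, Q3=7.59; dissipated=42.715
Op 4: GROUND 1: Q1=0; energy lost=16.018
Total dissipated: 175.675 μJ

Answer: 175.67 μJ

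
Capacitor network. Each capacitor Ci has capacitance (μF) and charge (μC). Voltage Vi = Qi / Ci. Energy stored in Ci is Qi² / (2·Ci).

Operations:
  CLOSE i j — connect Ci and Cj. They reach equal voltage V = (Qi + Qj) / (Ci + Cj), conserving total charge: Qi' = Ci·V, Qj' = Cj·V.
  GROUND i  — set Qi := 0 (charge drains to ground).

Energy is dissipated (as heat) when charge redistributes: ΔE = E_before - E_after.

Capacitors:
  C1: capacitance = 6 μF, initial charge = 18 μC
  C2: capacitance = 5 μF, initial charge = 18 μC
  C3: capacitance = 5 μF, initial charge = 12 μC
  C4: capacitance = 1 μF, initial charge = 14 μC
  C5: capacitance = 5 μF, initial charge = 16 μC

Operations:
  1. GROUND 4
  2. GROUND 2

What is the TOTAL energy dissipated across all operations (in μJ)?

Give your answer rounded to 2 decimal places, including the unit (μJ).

Answer: 130.40 μJ

Derivation:
Initial: C1(6μF, Q=18μC, V=3.00V), C2(5μF, Q=18μC, V=3.60V), C3(5μF, Q=12μC, V=2.40V), C4(1μF, Q=14μC, V=14.00V), C5(5μF, Q=16μC, V=3.20V)
Op 1: GROUND 4: Q4=0; energy lost=98.000
Op 2: GROUND 2: Q2=0; energy lost=32.400
Total dissipated: 130.400 μJ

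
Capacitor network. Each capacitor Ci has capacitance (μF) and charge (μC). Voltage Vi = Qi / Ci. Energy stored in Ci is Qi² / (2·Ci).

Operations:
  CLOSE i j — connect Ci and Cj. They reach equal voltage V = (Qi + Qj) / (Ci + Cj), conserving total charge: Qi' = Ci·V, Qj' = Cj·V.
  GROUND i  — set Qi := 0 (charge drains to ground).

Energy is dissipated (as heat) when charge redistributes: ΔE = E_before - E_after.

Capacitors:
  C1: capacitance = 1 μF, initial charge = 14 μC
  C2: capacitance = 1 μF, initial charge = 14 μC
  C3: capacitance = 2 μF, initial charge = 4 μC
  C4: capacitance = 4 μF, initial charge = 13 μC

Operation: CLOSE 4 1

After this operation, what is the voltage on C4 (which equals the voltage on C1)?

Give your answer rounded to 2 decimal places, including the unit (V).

Answer: 5.40 V

Derivation:
Initial: C1(1μF, Q=14μC, V=14.00V), C2(1μF, Q=14μC, V=14.00V), C3(2μF, Q=4μC, V=2.00V), C4(4μF, Q=13μC, V=3.25V)
Op 1: CLOSE 4-1: Q_total=27.00, C_total=5.00, V=5.40; Q4=21.60, Q1=5.40; dissipated=46.225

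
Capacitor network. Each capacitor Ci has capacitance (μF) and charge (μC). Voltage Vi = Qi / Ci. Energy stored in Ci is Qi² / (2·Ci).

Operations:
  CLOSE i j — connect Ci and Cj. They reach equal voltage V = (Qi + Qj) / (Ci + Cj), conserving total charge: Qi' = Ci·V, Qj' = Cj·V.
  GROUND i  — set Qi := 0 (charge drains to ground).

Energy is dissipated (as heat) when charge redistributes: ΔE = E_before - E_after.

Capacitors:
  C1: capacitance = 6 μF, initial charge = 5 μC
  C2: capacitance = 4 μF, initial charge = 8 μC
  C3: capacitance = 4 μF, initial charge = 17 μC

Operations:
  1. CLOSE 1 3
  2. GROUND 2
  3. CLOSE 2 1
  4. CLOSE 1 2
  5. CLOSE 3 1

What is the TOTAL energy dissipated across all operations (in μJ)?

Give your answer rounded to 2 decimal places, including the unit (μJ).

Answer: 28.75 μJ

Derivation:
Initial: C1(6μF, Q=5μC, V=0.83V), C2(4μF, Q=8μC, V=2.00V), C3(4μF, Q=17μC, V=4.25V)
Op 1: CLOSE 1-3: Q_total=22.00, C_total=10.00, V=2.20; Q1=13.20, Q3=8.80; dissipated=14.008
Op 2: GROUND 2: Q2=0; energy lost=8.000
Op 3: CLOSE 2-1: Q_total=13.20, C_total=10.00, V=1.32; Q2=5.28, Q1=7.92; dissipated=5.808
Op 4: CLOSE 1-2: Q_total=13.20, C_total=10.00, V=1.32; Q1=7.92, Q2=5.28; dissipated=0.000
Op 5: CLOSE 3-1: Q_total=16.72, C_total=10.00, V=1.67; Q3=6.69, Q1=10.03; dissipated=0.929
Total dissipated: 28.746 μJ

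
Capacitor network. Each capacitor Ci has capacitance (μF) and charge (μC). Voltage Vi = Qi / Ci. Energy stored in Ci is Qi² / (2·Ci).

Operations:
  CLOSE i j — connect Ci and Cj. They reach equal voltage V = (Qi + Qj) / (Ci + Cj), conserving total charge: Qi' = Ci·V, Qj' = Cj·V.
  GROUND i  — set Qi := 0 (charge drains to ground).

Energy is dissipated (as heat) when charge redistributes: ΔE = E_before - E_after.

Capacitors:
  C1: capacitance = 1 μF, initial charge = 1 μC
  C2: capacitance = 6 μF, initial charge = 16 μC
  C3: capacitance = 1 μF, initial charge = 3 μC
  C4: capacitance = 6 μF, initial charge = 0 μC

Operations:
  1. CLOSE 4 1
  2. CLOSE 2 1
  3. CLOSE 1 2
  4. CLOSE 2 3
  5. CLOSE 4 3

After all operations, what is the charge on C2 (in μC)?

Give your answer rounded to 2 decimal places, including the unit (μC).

Answer: 14.43 μC

Derivation:
Initial: C1(1μF, Q=1μC, V=1.00V), C2(6μF, Q=16μC, V=2.67V), C3(1μF, Q=3μC, V=3.00V), C4(6μF, Q=0μC, V=0.00V)
Op 1: CLOSE 4-1: Q_total=1.00, C_total=7.00, V=0.14; Q4=0.86, Q1=0.14; dissipated=0.429
Op 2: CLOSE 2-1: Q_total=16.14, C_total=7.00, V=2.31; Q2=13.84, Q1=2.31; dissipated=2.730
Op 3: CLOSE 1-2: Q_total=16.14, C_total=7.00, V=2.31; Q1=2.31, Q2=13.84; dissipated=0.000
Op 4: CLOSE 2-3: Q_total=16.84, C_total=7.00, V=2.41; Q2=14.43, Q3=2.41; dissipated=0.206
Op 5: CLOSE 4-3: Q_total=3.26, C_total=7.00, V=0.47; Q4=2.80, Q3=0.47; dissipated=2.194
Final charges: Q1=2.31, Q2=14.43, Q3=0.47, Q4=2.80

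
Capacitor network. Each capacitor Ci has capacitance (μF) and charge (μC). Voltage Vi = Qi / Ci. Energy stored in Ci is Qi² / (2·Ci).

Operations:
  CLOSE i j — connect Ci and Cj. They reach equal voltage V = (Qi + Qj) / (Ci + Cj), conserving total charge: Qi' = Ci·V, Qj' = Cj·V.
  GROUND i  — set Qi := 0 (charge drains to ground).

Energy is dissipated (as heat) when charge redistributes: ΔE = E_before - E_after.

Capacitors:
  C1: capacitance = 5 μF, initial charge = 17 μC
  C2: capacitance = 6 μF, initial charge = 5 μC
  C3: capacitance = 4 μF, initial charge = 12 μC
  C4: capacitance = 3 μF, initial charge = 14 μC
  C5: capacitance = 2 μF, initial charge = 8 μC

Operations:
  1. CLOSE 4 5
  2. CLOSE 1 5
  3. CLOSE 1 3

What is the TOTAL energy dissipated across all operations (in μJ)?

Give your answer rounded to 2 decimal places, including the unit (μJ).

Answer: 1.50 μJ

Derivation:
Initial: C1(5μF, Q=17μC, V=3.40V), C2(6μF, Q=5μC, V=0.83V), C3(4μF, Q=12μC, V=3.00V), C4(3μF, Q=14μC, V=4.67V), C5(2μF, Q=8μC, V=4.00V)
Op 1: CLOSE 4-5: Q_total=22.00, C_total=5.00, V=4.40; Q4=13.20, Q5=8.80; dissipated=0.267
Op 2: CLOSE 1-5: Q_total=25.80, C_total=7.00, V=3.69; Q1=18.43, Q5=7.37; dissipated=0.714
Op 3: CLOSE 1-3: Q_total=30.43, C_total=9.00, V=3.38; Q1=16.90, Q3=13.52; dissipated=0.522
Total dissipated: 1.503 μJ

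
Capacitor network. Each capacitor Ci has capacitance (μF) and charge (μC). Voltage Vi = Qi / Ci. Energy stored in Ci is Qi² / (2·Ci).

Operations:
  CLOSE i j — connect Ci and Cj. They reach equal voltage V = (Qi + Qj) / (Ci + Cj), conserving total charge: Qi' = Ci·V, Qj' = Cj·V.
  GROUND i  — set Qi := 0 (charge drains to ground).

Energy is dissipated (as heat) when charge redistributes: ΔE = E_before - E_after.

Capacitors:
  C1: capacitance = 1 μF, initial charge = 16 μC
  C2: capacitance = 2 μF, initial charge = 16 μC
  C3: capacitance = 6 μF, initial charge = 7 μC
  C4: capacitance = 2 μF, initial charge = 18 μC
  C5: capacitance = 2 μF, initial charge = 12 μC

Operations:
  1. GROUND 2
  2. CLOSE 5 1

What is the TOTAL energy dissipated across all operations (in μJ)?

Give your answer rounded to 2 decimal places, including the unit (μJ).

Answer: 97.33 μJ

Derivation:
Initial: C1(1μF, Q=16μC, V=16.00V), C2(2μF, Q=16μC, V=8.00V), C3(6μF, Q=7μC, V=1.17V), C4(2μF, Q=18μC, V=9.00V), C5(2μF, Q=12μC, V=6.00V)
Op 1: GROUND 2: Q2=0; energy lost=64.000
Op 2: CLOSE 5-1: Q_total=28.00, C_total=3.00, V=9.33; Q5=18.67, Q1=9.33; dissipated=33.333
Total dissipated: 97.333 μJ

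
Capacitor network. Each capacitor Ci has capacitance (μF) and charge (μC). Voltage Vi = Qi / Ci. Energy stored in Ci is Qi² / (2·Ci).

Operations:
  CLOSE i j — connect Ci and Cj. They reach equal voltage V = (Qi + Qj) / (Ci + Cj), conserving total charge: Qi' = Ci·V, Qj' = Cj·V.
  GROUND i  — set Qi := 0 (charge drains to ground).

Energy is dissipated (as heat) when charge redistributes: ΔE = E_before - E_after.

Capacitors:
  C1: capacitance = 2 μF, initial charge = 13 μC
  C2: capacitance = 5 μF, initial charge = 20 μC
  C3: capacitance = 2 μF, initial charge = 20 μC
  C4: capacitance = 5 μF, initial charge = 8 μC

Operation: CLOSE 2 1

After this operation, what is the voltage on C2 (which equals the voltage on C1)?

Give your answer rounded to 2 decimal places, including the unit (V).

Initial: C1(2μF, Q=13μC, V=6.50V), C2(5μF, Q=20μC, V=4.00V), C3(2μF, Q=20μC, V=10.00V), C4(5μF, Q=8μC, V=1.60V)
Op 1: CLOSE 2-1: Q_total=33.00, C_total=7.00, V=4.71; Q2=23.57, Q1=9.43; dissipated=4.464

Answer: 4.71 V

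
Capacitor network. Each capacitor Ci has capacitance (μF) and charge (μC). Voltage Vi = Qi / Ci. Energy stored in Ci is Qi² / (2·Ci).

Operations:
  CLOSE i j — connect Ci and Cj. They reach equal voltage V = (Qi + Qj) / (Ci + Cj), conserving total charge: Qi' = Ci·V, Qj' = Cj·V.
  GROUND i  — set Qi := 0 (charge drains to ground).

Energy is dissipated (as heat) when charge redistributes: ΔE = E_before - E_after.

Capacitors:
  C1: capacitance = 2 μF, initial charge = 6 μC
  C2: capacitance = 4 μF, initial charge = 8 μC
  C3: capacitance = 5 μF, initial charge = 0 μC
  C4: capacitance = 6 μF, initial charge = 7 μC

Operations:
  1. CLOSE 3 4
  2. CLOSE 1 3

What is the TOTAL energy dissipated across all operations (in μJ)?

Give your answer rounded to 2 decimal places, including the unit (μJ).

Initial: C1(2μF, Q=6μC, V=3.00V), C2(4μF, Q=8μC, V=2.00V), C3(5μF, Q=0μC, V=0.00V), C4(6μF, Q=7μC, V=1.17V)
Op 1: CLOSE 3-4: Q_total=7.00, C_total=11.00, V=0.64; Q3=3.18, Q4=3.82; dissipated=1.856
Op 2: CLOSE 1-3: Q_total=9.18, C_total=7.00, V=1.31; Q1=2.62, Q3=6.56; dissipated=3.991
Total dissipated: 5.847 μJ

Answer: 5.85 μJ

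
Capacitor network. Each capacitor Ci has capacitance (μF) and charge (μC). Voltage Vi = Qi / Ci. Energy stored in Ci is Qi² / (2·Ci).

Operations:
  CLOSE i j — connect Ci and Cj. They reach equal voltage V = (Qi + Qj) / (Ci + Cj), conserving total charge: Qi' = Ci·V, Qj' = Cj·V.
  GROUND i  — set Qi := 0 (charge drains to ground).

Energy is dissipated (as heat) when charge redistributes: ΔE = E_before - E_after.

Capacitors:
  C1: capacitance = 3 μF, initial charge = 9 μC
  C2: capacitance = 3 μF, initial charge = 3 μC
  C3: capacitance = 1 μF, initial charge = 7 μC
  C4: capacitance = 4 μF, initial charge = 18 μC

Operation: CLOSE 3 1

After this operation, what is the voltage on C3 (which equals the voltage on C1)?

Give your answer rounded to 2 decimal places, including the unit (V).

Initial: C1(3μF, Q=9μC, V=3.00V), C2(3μF, Q=3μC, V=1.00V), C3(1μF, Q=7μC, V=7.00V), C4(4μF, Q=18μC, V=4.50V)
Op 1: CLOSE 3-1: Q_total=16.00, C_total=4.00, V=4.00; Q3=4.00, Q1=12.00; dissipated=6.000

Answer: 4.00 V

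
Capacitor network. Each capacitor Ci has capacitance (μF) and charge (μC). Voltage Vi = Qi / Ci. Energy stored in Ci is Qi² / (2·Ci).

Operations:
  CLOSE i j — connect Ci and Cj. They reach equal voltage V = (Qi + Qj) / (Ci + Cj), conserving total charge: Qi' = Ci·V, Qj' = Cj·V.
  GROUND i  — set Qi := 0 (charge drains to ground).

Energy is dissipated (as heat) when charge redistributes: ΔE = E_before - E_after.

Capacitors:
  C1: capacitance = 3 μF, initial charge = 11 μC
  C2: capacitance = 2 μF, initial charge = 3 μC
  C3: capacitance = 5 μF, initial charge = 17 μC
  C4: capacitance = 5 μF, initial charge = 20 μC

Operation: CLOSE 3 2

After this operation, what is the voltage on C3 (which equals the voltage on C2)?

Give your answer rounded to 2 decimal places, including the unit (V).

Initial: C1(3μF, Q=11μC, V=3.67V), C2(2μF, Q=3μC, V=1.50V), C3(5μF, Q=17μC, V=3.40V), C4(5μF, Q=20μC, V=4.00V)
Op 1: CLOSE 3-2: Q_total=20.00, C_total=7.00, V=2.86; Q3=14.29, Q2=5.71; dissipated=2.579

Answer: 2.86 V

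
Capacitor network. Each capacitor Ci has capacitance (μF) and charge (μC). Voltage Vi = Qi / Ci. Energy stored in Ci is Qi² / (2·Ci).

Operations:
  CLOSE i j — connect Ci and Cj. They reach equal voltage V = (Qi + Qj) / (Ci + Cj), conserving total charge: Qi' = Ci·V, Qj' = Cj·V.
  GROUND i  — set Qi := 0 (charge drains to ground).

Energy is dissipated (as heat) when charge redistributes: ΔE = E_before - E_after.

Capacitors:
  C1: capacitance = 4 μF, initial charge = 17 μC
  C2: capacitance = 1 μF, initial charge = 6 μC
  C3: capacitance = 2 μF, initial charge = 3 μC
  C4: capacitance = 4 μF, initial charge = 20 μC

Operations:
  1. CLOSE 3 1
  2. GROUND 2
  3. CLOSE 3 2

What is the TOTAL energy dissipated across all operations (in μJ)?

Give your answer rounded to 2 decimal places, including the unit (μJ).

Initial: C1(4μF, Q=17μC, V=4.25V), C2(1μF, Q=6μC, V=6.00V), C3(2μF, Q=3μC, V=1.50V), C4(4μF, Q=20μC, V=5.00V)
Op 1: CLOSE 3-1: Q_total=20.00, C_total=6.00, V=3.33; Q3=6.67, Q1=13.33; dissipated=5.042
Op 2: GROUND 2: Q2=0; energy lost=18.000
Op 3: CLOSE 3-2: Q_total=6.67, C_total=3.00, V=2.22; Q3=4.44, Q2=2.22; dissipated=3.704
Total dissipated: 26.745 μJ

Answer: 26.75 μJ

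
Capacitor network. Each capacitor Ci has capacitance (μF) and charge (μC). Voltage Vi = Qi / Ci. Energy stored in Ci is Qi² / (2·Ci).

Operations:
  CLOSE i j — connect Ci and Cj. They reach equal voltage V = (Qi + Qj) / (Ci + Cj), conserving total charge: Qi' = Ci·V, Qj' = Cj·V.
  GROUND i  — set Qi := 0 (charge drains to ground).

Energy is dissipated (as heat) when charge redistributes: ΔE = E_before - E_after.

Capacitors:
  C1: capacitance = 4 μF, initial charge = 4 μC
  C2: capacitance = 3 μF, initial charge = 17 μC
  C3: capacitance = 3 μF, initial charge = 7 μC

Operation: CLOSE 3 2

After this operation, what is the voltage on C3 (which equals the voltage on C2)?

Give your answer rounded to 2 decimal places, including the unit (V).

Answer: 4.00 V

Derivation:
Initial: C1(4μF, Q=4μC, V=1.00V), C2(3μF, Q=17μC, V=5.67V), C3(3μF, Q=7μC, V=2.33V)
Op 1: CLOSE 3-2: Q_total=24.00, C_total=6.00, V=4.00; Q3=12.00, Q2=12.00; dissipated=8.333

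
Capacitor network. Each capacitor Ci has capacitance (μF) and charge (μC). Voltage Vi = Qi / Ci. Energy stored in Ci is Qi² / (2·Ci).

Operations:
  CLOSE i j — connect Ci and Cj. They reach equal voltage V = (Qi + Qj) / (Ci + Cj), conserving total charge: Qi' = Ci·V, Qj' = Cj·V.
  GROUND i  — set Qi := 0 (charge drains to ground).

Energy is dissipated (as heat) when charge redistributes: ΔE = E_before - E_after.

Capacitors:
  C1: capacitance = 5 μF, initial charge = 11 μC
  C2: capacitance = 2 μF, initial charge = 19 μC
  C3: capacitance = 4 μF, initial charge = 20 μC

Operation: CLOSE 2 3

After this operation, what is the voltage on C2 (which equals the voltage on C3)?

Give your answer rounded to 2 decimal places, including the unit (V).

Initial: C1(5μF, Q=11μC, V=2.20V), C2(2μF, Q=19μC, V=9.50V), C3(4μF, Q=20μC, V=5.00V)
Op 1: CLOSE 2-3: Q_total=39.00, C_total=6.00, V=6.50; Q2=13.00, Q3=26.00; dissipated=13.500

Answer: 6.50 V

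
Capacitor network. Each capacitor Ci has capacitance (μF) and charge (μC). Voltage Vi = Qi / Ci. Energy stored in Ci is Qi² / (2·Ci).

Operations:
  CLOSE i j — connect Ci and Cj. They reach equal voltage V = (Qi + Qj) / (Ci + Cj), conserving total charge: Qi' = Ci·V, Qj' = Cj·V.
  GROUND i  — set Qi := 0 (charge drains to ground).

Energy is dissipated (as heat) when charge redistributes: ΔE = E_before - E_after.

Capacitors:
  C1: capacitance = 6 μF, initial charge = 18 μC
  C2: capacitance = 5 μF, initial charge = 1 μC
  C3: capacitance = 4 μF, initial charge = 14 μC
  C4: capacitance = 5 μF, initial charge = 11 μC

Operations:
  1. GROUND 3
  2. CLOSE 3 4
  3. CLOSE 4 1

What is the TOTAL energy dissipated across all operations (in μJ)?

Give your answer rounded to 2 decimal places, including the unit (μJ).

Initial: C1(6μF, Q=18μC, V=3.00V), C2(5μF, Q=1μC, V=0.20V), C3(4μF, Q=14μC, V=3.50V), C4(5μF, Q=11μC, V=2.20V)
Op 1: GROUND 3: Q3=0; energy lost=24.500
Op 2: CLOSE 3-4: Q_total=11.00, C_total=9.00, V=1.22; Q3=4.89, Q4=6.11; dissipated=5.378
Op 3: CLOSE 4-1: Q_total=24.11, C_total=11.00, V=2.19; Q4=10.96, Q1=13.15; dissipated=4.310
Total dissipated: 34.188 μJ

Answer: 34.19 μJ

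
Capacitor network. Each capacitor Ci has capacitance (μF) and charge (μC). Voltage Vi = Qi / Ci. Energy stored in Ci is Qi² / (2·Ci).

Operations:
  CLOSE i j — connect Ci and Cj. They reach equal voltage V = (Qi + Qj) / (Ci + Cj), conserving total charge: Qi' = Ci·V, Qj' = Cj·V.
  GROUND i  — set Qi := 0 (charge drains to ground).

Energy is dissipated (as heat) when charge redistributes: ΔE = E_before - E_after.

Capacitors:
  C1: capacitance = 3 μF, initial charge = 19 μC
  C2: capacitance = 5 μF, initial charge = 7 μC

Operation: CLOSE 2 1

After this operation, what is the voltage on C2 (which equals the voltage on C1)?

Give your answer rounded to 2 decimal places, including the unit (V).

Initial: C1(3μF, Q=19μC, V=6.33V), C2(5μF, Q=7μC, V=1.40V)
Op 1: CLOSE 2-1: Q_total=26.00, C_total=8.00, V=3.25; Q2=16.25, Q1=9.75; dissipated=22.817

Answer: 3.25 V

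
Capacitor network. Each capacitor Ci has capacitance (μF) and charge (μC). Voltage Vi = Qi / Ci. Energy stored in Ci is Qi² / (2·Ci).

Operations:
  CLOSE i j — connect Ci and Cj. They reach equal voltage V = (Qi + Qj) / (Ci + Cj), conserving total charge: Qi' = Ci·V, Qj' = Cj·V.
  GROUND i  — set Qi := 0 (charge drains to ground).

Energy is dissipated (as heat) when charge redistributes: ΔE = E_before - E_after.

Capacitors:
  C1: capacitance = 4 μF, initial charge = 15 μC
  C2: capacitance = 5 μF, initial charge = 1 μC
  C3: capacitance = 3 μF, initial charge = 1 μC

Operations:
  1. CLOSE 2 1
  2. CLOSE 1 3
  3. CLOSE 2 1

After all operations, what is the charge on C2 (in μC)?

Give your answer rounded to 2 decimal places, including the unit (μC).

Initial: C1(4μF, Q=15μC, V=3.75V), C2(5μF, Q=1μC, V=0.20V), C3(3μF, Q=1μC, V=0.33V)
Op 1: CLOSE 2-1: Q_total=16.00, C_total=9.00, V=1.78; Q2=8.89, Q1=7.11; dissipated=14.003
Op 2: CLOSE 1-3: Q_total=8.11, C_total=7.00, V=1.16; Q1=4.63, Q3=3.48; dissipated=1.788
Op 3: CLOSE 2-1: Q_total=13.52, C_total=9.00, V=1.50; Q2=7.51, Q1=6.01; dissipated=0.426
Final charges: Q1=6.01, Q2=7.51, Q3=3.48

Answer: 7.51 μC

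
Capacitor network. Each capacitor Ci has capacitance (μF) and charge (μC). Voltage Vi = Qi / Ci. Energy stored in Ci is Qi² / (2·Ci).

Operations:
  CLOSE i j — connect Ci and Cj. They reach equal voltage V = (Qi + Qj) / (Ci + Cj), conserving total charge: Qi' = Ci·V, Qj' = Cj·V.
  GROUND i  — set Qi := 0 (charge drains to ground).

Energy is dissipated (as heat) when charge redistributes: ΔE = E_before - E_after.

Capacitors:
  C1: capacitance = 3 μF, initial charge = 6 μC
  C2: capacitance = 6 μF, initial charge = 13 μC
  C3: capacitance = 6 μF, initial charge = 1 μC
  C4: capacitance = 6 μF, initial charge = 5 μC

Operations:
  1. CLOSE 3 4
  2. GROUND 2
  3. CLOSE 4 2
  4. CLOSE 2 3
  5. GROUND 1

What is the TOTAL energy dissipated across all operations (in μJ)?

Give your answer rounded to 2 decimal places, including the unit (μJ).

Initial: C1(3μF, Q=6μC, V=2.00V), C2(6μF, Q=13μC, V=2.17V), C3(6μF, Q=1μC, V=0.17V), C4(6μF, Q=5μC, V=0.83V)
Op 1: CLOSE 3-4: Q_total=6.00, C_total=12.00, V=0.50; Q3=3.00, Q4=3.00; dissipated=0.667
Op 2: GROUND 2: Q2=0; energy lost=14.083
Op 3: CLOSE 4-2: Q_total=3.00, C_total=12.00, V=0.25; Q4=1.50, Q2=1.50; dissipated=0.375
Op 4: CLOSE 2-3: Q_total=4.50, C_total=12.00, V=0.38; Q2=2.25, Q3=2.25; dissipated=0.094
Op 5: GROUND 1: Q1=0; energy lost=6.000
Total dissipated: 21.219 μJ

Answer: 21.22 μJ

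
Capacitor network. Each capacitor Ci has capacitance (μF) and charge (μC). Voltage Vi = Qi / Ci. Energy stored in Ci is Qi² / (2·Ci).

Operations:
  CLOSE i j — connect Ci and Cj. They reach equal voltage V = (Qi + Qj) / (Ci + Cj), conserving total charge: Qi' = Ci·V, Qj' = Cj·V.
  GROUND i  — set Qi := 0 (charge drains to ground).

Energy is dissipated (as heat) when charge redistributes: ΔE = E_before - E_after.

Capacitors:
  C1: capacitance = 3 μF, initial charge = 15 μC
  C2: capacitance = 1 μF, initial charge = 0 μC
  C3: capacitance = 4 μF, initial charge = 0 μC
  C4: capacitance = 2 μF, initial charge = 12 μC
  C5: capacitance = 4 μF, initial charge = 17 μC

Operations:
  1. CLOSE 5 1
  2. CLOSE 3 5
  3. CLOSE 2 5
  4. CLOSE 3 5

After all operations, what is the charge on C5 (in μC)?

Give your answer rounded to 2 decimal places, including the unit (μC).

Initial: C1(3μF, Q=15μC, V=5.00V), C2(1μF, Q=0μC, V=0.00V), C3(4μF, Q=0μC, V=0.00V), C4(2μF, Q=12μC, V=6.00V), C5(4μF, Q=17μC, V=4.25V)
Op 1: CLOSE 5-1: Q_total=32.00, C_total=7.00, V=4.57; Q5=18.29, Q1=13.71; dissipated=0.482
Op 2: CLOSE 3-5: Q_total=18.29, C_total=8.00, V=2.29; Q3=9.14, Q5=9.14; dissipated=20.898
Op 3: CLOSE 2-5: Q_total=9.14, C_total=5.00, V=1.83; Q2=1.83, Q5=7.31; dissipated=2.090
Op 4: CLOSE 3-5: Q_total=16.46, C_total=8.00, V=2.06; Q3=8.23, Q5=8.23; dissipated=0.209
Final charges: Q1=13.71, Q2=1.83, Q3=8.23, Q4=12.00, Q5=8.23

Answer: 8.23 μC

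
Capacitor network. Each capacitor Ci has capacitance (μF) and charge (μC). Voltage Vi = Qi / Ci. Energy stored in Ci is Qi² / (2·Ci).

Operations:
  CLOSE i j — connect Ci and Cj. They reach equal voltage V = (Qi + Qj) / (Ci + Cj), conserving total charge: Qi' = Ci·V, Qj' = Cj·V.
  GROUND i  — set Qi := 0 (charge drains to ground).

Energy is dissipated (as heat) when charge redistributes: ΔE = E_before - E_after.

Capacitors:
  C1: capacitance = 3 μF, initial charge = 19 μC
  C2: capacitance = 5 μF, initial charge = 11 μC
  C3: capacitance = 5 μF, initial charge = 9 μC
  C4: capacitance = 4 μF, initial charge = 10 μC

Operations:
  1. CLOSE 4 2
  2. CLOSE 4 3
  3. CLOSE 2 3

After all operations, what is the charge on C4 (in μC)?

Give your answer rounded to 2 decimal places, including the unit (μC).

Initial: C1(3μF, Q=19μC, V=6.33V), C2(5μF, Q=11μC, V=2.20V), C3(5μF, Q=9μC, V=1.80V), C4(4μF, Q=10μC, V=2.50V)
Op 1: CLOSE 4-2: Q_total=21.00, C_total=9.00, V=2.33; Q4=9.33, Q2=11.67; dissipated=0.100
Op 2: CLOSE 4-3: Q_total=18.33, C_total=9.00, V=2.04; Q4=8.15, Q3=10.19; dissipated=0.316
Op 3: CLOSE 2-3: Q_total=21.85, C_total=10.00, V=2.19; Q2=10.93, Q3=10.93; dissipated=0.110
Final charges: Q1=19.00, Q2=10.93, Q3=10.93, Q4=8.15

Answer: 8.15 μC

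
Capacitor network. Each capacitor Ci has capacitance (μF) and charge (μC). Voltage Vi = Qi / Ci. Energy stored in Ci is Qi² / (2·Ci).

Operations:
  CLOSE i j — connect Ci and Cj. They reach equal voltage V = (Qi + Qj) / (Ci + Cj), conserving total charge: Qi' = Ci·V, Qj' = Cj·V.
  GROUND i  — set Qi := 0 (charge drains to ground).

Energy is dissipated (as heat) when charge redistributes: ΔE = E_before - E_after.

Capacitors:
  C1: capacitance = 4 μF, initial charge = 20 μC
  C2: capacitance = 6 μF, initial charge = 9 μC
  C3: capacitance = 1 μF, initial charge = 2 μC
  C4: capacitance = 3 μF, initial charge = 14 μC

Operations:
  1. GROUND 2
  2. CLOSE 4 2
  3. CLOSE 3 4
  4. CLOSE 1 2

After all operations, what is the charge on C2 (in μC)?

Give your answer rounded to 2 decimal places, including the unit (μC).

Initial: C1(4μF, Q=20μC, V=5.00V), C2(6μF, Q=9μC, V=1.50V), C3(1μF, Q=2μC, V=2.00V), C4(3μF, Q=14μC, V=4.67V)
Op 1: GROUND 2: Q2=0; energy lost=6.750
Op 2: CLOSE 4-2: Q_total=14.00, C_total=9.00, V=1.56; Q4=4.67, Q2=9.33; dissipated=21.778
Op 3: CLOSE 3-4: Q_total=6.67, C_total=4.00, V=1.67; Q3=1.67, Q4=5.00; dissipated=0.074
Op 4: CLOSE 1-2: Q_total=29.33, C_total=10.00, V=2.93; Q1=11.73, Q2=17.60; dissipated=14.237
Final charges: Q1=11.73, Q2=17.60, Q3=1.67, Q4=5.00

Answer: 17.60 μC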